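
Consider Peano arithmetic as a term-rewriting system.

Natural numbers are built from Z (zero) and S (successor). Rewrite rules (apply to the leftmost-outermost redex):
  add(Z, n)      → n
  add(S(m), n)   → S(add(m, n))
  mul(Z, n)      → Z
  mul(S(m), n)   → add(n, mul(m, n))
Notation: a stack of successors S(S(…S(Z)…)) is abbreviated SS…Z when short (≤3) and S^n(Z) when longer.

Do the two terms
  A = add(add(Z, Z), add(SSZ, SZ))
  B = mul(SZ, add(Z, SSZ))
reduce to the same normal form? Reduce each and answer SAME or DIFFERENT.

Answer: DIFFERENT — A ⇓ SSSZ, B ⇓ SSZ

Working:
Term A:
  start: add(add(Z, Z), add(SSZ, SZ))
  [1] add(Z, add(SSZ, SZ))
  [2] add(SSZ, SZ)
  [3] S(add(SZ, SZ))
  [4] S(S(add(Z, SZ)))
  [5] SSSZ

Term B:
  start: mul(SZ, add(Z, SSZ))
  [1] add(add(Z, SSZ), mul(Z, add(Z, SSZ)))
  [2] add(SSZ, mul(Z, add(Z, SSZ)))
  [3] S(add(SZ, mul(Z, add(Z, SSZ))))
  [4] S(S(add(Z, mul(Z, add(Z, SSZ)))))
  [5] S(S(mul(Z, add(Z, SSZ))))
  [6] SSZ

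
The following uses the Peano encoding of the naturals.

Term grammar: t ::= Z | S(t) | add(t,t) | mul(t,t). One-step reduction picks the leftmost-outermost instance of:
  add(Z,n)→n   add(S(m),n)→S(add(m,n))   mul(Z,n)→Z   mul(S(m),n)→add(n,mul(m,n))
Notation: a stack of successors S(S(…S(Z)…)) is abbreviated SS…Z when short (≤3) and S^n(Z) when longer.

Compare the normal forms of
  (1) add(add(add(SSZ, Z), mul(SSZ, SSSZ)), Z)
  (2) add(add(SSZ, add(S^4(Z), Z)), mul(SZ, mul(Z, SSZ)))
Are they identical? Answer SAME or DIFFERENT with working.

Answer: DIFFERENT — A ⇓ S^8(Z), B ⇓ S^6(Z)

Reduction:
Term A:
  start: add(add(add(SSZ, Z), mul(SSZ, SSSZ)), Z)
  [1] add(add(S(add(SZ, Z)), mul(SSZ, SSSZ)), Z)
  [2] add(S(add(add(SZ, Z), mul(SSZ, SSSZ))), Z)
  [3] S(add(add(add(SZ, Z), mul(SSZ, SSSZ)), Z))
  [4] S(add(add(S(add(Z, Z)), mul(SSZ, SSSZ)), Z))
  [5] S(add(S(add(add(Z, Z), mul(SSZ, SSSZ))), Z))
  [6] S(S(add(add(add(Z, Z), mul(SSZ, SSSZ)), Z)))
  [7] S(S(add(add(Z, mul(SSZ, SSSZ)), Z)))
  [8] S(S(add(mul(SSZ, SSSZ), Z)))
  [9] S(S(add(add(SSSZ, mul(SZ, SSSZ)), Z)))
  [10] S(S(add(S(add(SSZ, mul(SZ, SSSZ))), Z)))
  [11] S(S(S(add(add(SSZ, mul(SZ, SSSZ)), Z))))
  [12] S(S(S(add(S(add(SZ, mul(SZ, SSSZ))), Z))))
  [13] S(S(S(S(add(add(SZ, mul(SZ, SSSZ)), Z)))))
  [14] S(S(S(S(add(S(add(Z, mul(SZ, SSSZ))), Z)))))
  [15] S(S(S(S(S(add(add(Z, mul(SZ, SSSZ)), Z))))))
  [16] S(S(S(S(S(add(mul(SZ, SSSZ), Z))))))
  [17] S(S(S(S(S(add(add(SSSZ, mul(Z, SSSZ)), Z))))))
  [18] S(S(S(S(S(add(S(add(SSZ, mul(Z, SSSZ))), Z))))))
  [19] S(S(S(S(S(S(add(add(SSZ, mul(Z, SSSZ)), Z)))))))
  [20] S(S(S(S(S(S(add(S(add(SZ, mul(Z, SSSZ))), Z)))))))
  [21] S(S(S(S(S(S(S(add(add(SZ, mul(Z, SSSZ)), Z))))))))
  [22] S(S(S(S(S(S(S(add(S(add(Z, mul(Z, SSSZ))), Z))))))))
  [23] S(S(S(S(S(S(S(S(add(add(Z, mul(Z, SSSZ)), Z)))))))))
  [24] S(S(S(S(S(S(S(S(add(mul(Z, SSSZ), Z)))))))))
  [25] S(S(S(S(S(S(S(S(add(Z, Z)))))))))
  [26] S^8(Z)

Term B:
  start: add(add(SSZ, add(S^4(Z), Z)), mul(SZ, mul(Z, SSZ)))
  [1] add(S(add(SZ, add(S^4(Z), Z))), mul(SZ, mul(Z, SSZ)))
  [2] S(add(add(SZ, add(S^4(Z), Z)), mul(SZ, mul(Z, SSZ))))
  [3] S(add(S(add(Z, add(S^4(Z), Z))), mul(SZ, mul(Z, SSZ))))
  [4] S(S(add(add(Z, add(S^4(Z), Z)), mul(SZ, mul(Z, SSZ)))))
  [5] S(S(add(add(S^4(Z), Z), mul(SZ, mul(Z, SSZ)))))
  [6] S(S(add(S(add(SSSZ, Z)), mul(SZ, mul(Z, SSZ)))))
  [7] S(S(S(add(add(SSSZ, Z), mul(SZ, mul(Z, SSZ))))))
  [8] S(S(S(add(S(add(SSZ, Z)), mul(SZ, mul(Z, SSZ))))))
  [9] S(S(S(S(add(add(SSZ, Z), mul(SZ, mul(Z, SSZ)))))))
  [10] S(S(S(S(add(S(add(SZ, Z)), mul(SZ, mul(Z, SSZ)))))))
  [11] S(S(S(S(S(add(add(SZ, Z), mul(SZ, mul(Z, SSZ))))))))
  [12] S(S(S(S(S(add(S(add(Z, Z)), mul(SZ, mul(Z, SSZ))))))))
  [13] S(S(S(S(S(S(add(add(Z, Z), mul(SZ, mul(Z, SSZ)))))))))
  [14] S(S(S(S(S(S(add(Z, mul(SZ, mul(Z, SSZ)))))))))
  [15] S(S(S(S(S(S(mul(SZ, mul(Z, SSZ))))))))
  [16] S(S(S(S(S(S(add(mul(Z, SSZ), mul(Z, mul(Z, SSZ)))))))))
  [17] S(S(S(S(S(S(add(Z, mul(Z, mul(Z, SSZ)))))))))
  [18] S(S(S(S(S(S(mul(Z, mul(Z, SSZ))))))))
  [19] S^6(Z)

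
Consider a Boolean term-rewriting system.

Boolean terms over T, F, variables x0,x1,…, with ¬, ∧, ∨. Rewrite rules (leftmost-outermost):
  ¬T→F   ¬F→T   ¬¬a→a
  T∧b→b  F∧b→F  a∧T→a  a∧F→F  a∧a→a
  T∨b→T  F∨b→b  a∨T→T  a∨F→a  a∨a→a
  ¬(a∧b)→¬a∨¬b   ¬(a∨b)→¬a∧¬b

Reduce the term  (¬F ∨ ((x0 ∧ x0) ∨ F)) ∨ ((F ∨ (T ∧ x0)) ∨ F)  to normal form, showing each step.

  start: (¬F ∨ ((x0 ∧ x0) ∨ F)) ∨ ((F ∨ (T ∧ x0)) ∨ F)
  →1  (T ∨ ((x0 ∧ x0) ∨ F)) ∨ ((F ∨ (T ∧ x0)) ∨ F)
  →2  T ∨ ((F ∨ (T ∧ x0)) ∨ F)
  →3  T

Answer: normal form = T  (in 3 steps)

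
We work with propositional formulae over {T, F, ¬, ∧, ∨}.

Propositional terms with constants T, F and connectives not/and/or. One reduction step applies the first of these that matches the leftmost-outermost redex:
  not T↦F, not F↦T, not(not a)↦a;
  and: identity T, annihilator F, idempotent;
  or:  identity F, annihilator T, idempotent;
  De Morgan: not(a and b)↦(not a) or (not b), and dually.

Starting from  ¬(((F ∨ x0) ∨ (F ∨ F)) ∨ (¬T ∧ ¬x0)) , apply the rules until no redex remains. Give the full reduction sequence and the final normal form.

  start: ¬(((F ∨ x0) ∨ (F ∨ F)) ∨ (¬T ∧ ¬x0))
  →1  ¬((F ∨ x0) ∨ (F ∨ F)) ∧ ¬(¬T ∧ ¬x0)
  →2  (¬(F ∨ x0) ∧ ¬(F ∨ F)) ∧ ¬(¬T ∧ ¬x0)
  →3  ((¬F ∧ ¬x0) ∧ ¬(F ∨ F)) ∧ ¬(¬T ∧ ¬x0)
  →4  ((T ∧ ¬x0) ∧ ¬(F ∨ F)) ∧ ¬(¬T ∧ ¬x0)
  →5  (¬x0 ∧ ¬(F ∨ F)) ∧ ¬(¬T ∧ ¬x0)
  →6  (¬x0 ∧ (¬F ∧ ¬F)) ∧ ¬(¬T ∧ ¬x0)
  →7  (¬x0 ∧ ¬F) ∧ ¬(¬T ∧ ¬x0)
  →8  (¬x0 ∧ T) ∧ ¬(¬T ∧ ¬x0)
  →9  ¬x0 ∧ ¬(¬T ∧ ¬x0)
  →10  ¬x0 ∧ (¬¬T ∨ ¬¬x0)
  →11  ¬x0 ∧ (T ∨ ¬¬x0)
  →12  ¬x0 ∧ T
  →13  ¬x0

Answer: normal form = ¬x0  (in 13 steps)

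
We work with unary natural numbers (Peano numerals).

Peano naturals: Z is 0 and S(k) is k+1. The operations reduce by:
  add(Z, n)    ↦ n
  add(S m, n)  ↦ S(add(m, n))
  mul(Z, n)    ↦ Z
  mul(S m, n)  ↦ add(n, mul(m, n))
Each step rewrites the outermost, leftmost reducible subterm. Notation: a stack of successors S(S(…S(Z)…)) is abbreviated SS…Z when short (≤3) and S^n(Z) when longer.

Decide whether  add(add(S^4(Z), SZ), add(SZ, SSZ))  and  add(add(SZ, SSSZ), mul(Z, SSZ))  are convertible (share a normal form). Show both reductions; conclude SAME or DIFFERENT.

Answer: DIFFERENT — A ⇓ S^8(Z), B ⇓ S^4(Z)

Reduction:
Term A:
  start: add(add(S^4(Z), SZ), add(SZ, SSZ))
  [1] add(S(add(SSSZ, SZ)), add(SZ, SSZ))
  [2] S(add(add(SSSZ, SZ), add(SZ, SSZ)))
  [3] S(add(S(add(SSZ, SZ)), add(SZ, SSZ)))
  [4] S(S(add(add(SSZ, SZ), add(SZ, SSZ))))
  [5] S(S(add(S(add(SZ, SZ)), add(SZ, SSZ))))
  [6] S(S(S(add(add(SZ, SZ), add(SZ, SSZ)))))
  [7] S(S(S(add(S(add(Z, SZ)), add(SZ, SSZ)))))
  [8] S(S(S(S(add(add(Z, SZ), add(SZ, SSZ))))))
  [9] S(S(S(S(add(SZ, add(SZ, SSZ))))))
  [10] S(S(S(S(S(add(Z, add(SZ, SSZ)))))))
  [11] S(S(S(S(S(add(SZ, SSZ))))))
  [12] S(S(S(S(S(S(add(Z, SSZ)))))))
  [13] S^8(Z)

Term B:
  start: add(add(SZ, SSSZ), mul(Z, SSZ))
  [1] add(S(add(Z, SSSZ)), mul(Z, SSZ))
  [2] S(add(add(Z, SSSZ), mul(Z, SSZ)))
  [3] S(add(SSSZ, mul(Z, SSZ)))
  [4] S(S(add(SSZ, mul(Z, SSZ))))
  [5] S(S(S(add(SZ, mul(Z, SSZ)))))
  [6] S(S(S(S(add(Z, mul(Z, SSZ))))))
  [7] S(S(S(S(mul(Z, SSZ)))))
  [8] S^4(Z)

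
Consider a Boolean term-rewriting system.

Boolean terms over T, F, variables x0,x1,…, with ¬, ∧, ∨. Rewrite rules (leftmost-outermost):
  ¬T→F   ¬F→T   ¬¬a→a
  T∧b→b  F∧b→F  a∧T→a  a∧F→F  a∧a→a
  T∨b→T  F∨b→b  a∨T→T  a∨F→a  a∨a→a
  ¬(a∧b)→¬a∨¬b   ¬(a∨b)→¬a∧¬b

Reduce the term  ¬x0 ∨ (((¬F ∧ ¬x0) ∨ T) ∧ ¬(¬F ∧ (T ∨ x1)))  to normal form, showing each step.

Answer: normal form = ¬x0  (in 9 steps)

Working:
  start: ¬x0 ∨ (((¬F ∧ ¬x0) ∨ T) ∧ ¬(¬F ∧ (T ∨ x1)))
  →1  ¬x0 ∨ (T ∧ ¬(¬F ∧ (T ∨ x1)))
  →2  ¬x0 ∨ ¬(¬F ∧ (T ∨ x1))
  →3  ¬x0 ∨ (¬¬F ∨ ¬(T ∨ x1))
  →4  ¬x0 ∨ (F ∨ ¬(T ∨ x1))
  →5  ¬x0 ∨ ¬(T ∨ x1)
  →6  ¬x0 ∨ (¬T ∧ ¬x1)
  →7  ¬x0 ∨ (F ∧ ¬x1)
  →8  ¬x0 ∨ F
  →9  ¬x0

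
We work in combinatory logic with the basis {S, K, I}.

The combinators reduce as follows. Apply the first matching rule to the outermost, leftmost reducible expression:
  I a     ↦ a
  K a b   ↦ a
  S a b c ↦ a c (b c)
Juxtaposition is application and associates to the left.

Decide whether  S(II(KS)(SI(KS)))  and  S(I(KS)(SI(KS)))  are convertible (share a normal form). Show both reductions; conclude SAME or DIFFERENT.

Term A:
  start: S(II(KS)(SI(KS)))
  step 1: S(I(KS)(SI(KS)))
  step 2: S(KS(SI(KS)))
  step 3: SS

Term B:
  start: S(I(KS)(SI(KS)))
  step 1: S(KS(SI(KS)))
  step 2: SS

Answer: SAME — A ⇓ SS, B ⇓ SS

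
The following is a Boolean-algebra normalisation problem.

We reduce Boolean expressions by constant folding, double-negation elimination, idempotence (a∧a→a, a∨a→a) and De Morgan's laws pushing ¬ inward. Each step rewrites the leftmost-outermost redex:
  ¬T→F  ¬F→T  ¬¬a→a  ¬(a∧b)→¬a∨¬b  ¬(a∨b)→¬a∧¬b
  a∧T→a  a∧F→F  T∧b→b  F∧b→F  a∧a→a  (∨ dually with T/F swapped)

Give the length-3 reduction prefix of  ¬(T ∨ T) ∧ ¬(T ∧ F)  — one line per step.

  start: ¬(T ∨ T) ∧ ¬(T ∧ F)
  [1] (¬T ∧ ¬T) ∧ ¬(T ∧ F)
  [2] ¬T ∧ ¬(T ∧ F)
  [3] F ∧ ¬(T ∧ F)

Answer: after 3 steps: F ∧ ¬(T ∧ F)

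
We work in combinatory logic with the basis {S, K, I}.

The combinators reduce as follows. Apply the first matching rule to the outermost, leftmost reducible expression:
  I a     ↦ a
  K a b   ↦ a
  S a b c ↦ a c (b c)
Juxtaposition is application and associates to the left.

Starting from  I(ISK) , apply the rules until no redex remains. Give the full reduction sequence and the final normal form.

Answer: normal form = SK  (in 2 steps)

Working:
  start: I(ISK)
  →1  ISK
  →2  SK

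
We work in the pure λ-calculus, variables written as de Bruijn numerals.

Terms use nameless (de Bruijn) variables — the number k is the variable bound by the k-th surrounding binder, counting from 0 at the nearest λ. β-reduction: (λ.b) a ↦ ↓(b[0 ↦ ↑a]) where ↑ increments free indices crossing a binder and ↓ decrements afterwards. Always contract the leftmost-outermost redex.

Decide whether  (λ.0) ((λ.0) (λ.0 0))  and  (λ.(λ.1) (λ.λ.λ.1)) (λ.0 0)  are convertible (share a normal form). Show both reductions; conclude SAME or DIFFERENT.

Term A:
  start: (λ.0) ((λ.0) (λ.0 0))
  [1] (λ.0) (λ.0 0)
  [2] λ.0 0

Term B:
  start: (λ.(λ.1) (λ.λ.λ.1)) (λ.0 0)
  [1] (λ.λ.0 0) (λ.λ.λ.1)
  [2] λ.0 0

Answer: SAME — A ⇓ λ.0 0, B ⇓ λ.0 0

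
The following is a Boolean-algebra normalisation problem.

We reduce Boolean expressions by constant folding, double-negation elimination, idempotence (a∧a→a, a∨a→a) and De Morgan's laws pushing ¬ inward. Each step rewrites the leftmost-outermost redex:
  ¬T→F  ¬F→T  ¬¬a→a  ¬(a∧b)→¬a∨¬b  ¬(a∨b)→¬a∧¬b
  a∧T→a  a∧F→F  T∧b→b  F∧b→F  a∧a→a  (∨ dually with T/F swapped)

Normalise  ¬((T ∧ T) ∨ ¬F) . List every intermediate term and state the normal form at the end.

  start: ¬((T ∧ T) ∨ ¬F)
  [1] ¬(T ∧ T) ∧ ¬¬F
  [2] (¬T ∨ ¬T) ∧ ¬¬F
  [3] ¬T ∧ ¬¬F
  [4] F ∧ ¬¬F
  [5] F

Answer: normal form = F  (in 5 steps)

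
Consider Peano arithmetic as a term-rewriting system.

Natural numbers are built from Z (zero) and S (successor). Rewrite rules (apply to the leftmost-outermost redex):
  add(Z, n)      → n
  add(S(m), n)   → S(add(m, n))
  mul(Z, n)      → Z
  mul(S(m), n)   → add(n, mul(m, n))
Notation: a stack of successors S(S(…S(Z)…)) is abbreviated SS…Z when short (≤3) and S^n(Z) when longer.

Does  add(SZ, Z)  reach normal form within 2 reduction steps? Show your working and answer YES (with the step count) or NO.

  start: add(SZ, Z)
  →1  S(add(Z, Z))
  →2  SZ

Answer: YES — reaches normal form SZ in 2 ≤ 2 steps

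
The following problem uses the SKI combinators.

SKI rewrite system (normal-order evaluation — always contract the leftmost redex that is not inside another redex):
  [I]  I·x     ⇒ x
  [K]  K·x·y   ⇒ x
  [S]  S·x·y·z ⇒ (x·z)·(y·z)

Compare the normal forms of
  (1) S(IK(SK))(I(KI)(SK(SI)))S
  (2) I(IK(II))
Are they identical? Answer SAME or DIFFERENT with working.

Answer: DIFFERENT — A ⇓ SKS, B ⇓ KI

Working:
Term A:
  start: S(IK(SK))(I(KI)(SK(SI)))S
  →1  IK(SK)S(I(KI)(SK(SI))S)
  →2  K(SK)S(I(KI)(SK(SI))S)
  →3  SK(I(KI)(SK(SI))S)
  →4  SK(KI(SK(SI))S)
  →5  SK(IS)
  →6  SKS

Term B:
  start: I(IK(II))
  →1  IK(II)
  →2  K(II)
  →3  KI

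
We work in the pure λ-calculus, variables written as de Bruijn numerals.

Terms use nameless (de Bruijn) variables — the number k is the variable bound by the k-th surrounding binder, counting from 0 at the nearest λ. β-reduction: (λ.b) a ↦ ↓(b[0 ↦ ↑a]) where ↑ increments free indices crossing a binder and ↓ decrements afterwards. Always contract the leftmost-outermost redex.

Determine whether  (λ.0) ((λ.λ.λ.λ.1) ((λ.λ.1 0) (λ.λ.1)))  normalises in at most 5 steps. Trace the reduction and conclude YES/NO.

  start: (λ.0) ((λ.λ.λ.λ.1) ((λ.λ.1 0) (λ.λ.1)))
  step 1: (λ.λ.λ.λ.1) ((λ.λ.1 0) (λ.λ.1))
  step 2: λ.λ.λ.1

Answer: YES — reaches normal form λ.λ.λ.1 in 2 ≤ 5 steps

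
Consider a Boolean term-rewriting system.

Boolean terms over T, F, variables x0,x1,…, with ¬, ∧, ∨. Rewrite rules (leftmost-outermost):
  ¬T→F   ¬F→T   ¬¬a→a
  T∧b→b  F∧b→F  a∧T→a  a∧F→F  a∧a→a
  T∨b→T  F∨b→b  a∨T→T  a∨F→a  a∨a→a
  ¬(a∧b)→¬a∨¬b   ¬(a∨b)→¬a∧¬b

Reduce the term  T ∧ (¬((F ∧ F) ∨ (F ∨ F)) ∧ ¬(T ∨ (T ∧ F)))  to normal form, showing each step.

Answer: normal form = F  (in 13 steps)

Reduction:
  start: T ∧ (¬((F ∧ F) ∨ (F ∨ F)) ∧ ¬(T ∨ (T ∧ F)))
  →1  ¬((F ∧ F) ∨ (F ∨ F)) ∧ ¬(T ∨ (T ∧ F))
  →2  (¬(F ∧ F) ∧ ¬(F ∨ F)) ∧ ¬(T ∨ (T ∧ F))
  →3  ((¬F ∨ ¬F) ∧ ¬(F ∨ F)) ∧ ¬(T ∨ (T ∧ F))
  →4  (¬F ∧ ¬(F ∨ F)) ∧ ¬(T ∨ (T ∧ F))
  →5  (T ∧ ¬(F ∨ F)) ∧ ¬(T ∨ (T ∧ F))
  →6  ¬(F ∨ F) ∧ ¬(T ∨ (T ∧ F))
  →7  (¬F ∧ ¬F) ∧ ¬(T ∨ (T ∧ F))
  →8  ¬F ∧ ¬(T ∨ (T ∧ F))
  →9  T ∧ ¬(T ∨ (T ∧ F))
  →10  ¬(T ∨ (T ∧ F))
  →11  ¬T ∧ ¬(T ∧ F)
  →12  F ∧ ¬(T ∧ F)
  →13  F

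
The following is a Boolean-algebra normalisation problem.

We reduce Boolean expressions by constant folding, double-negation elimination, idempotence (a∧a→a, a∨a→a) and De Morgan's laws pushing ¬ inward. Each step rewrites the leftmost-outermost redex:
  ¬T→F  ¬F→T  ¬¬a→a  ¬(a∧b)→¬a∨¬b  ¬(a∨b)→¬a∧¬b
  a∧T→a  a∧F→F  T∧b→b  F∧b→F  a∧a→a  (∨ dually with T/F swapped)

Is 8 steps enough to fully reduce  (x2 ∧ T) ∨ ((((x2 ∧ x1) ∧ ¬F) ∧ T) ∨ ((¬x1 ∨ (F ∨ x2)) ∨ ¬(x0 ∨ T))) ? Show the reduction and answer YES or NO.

Answer: NO — after 8 steps the term is x2 ∨ ((x2 ∧ x1) ∨ ((¬x1 ∨ x2) ∨ F)), not yet normal

Reduction:
  start: (x2 ∧ T) ∨ ((((x2 ∧ x1) ∧ ¬F) ∧ T) ∨ ((¬x1 ∨ (F ∨ x2)) ∨ ¬(x0 ∨ T)))
  step 1: x2 ∨ ((((x2 ∧ x1) ∧ ¬F) ∧ T) ∨ ((¬x1 ∨ (F ∨ x2)) ∨ ¬(x0 ∨ T)))
  step 2: x2 ∨ (((x2 ∧ x1) ∧ ¬F) ∨ ((¬x1 ∨ (F ∨ x2)) ∨ ¬(x0 ∨ T)))
  step 3: x2 ∨ (((x2 ∧ x1) ∧ T) ∨ ((¬x1 ∨ (F ∨ x2)) ∨ ¬(x0 ∨ T)))
  step 4: x2 ∨ ((x2 ∧ x1) ∨ ((¬x1 ∨ (F ∨ x2)) ∨ ¬(x0 ∨ T)))
  step 5: x2 ∨ ((x2 ∧ x1) ∨ ((¬x1 ∨ x2) ∨ ¬(x0 ∨ T)))
  step 6: x2 ∨ ((x2 ∧ x1) ∨ ((¬x1 ∨ x2) ∨ (¬x0 ∧ ¬T)))
  step 7: x2 ∨ ((x2 ∧ x1) ∨ ((¬x1 ∨ x2) ∨ (¬x0 ∧ F)))
  step 8: x2 ∨ ((x2 ∧ x1) ∨ ((¬x1 ∨ x2) ∨ F))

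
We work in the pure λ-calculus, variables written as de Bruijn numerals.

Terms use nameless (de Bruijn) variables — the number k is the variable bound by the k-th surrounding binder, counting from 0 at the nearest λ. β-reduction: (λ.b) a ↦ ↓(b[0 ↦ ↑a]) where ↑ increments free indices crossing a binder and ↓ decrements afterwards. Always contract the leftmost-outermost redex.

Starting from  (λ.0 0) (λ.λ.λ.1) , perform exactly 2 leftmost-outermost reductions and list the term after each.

Answer: after 2 steps: λ.λ.1

Reduction:
  start: (λ.0 0) (λ.λ.λ.1)
  step 1: (λ.λ.λ.1) (λ.λ.λ.1)
  step 2: λ.λ.1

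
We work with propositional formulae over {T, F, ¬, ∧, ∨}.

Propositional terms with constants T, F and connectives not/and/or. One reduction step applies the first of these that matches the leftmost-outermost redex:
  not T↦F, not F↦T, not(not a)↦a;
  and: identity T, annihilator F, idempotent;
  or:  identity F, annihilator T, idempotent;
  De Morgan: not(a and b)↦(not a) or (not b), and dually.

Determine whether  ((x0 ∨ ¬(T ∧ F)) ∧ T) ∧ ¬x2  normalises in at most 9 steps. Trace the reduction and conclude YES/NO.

  start: ((x0 ∨ ¬(T ∧ F)) ∧ T) ∧ ¬x2
  step 1: (x0 ∨ ¬(T ∧ F)) ∧ ¬x2
  step 2: (x0 ∨ (¬T ∨ ¬F)) ∧ ¬x2
  step 3: (x0 ∨ (F ∨ ¬F)) ∧ ¬x2
  step 4: (x0 ∨ ¬F) ∧ ¬x2
  step 5: (x0 ∨ T) ∧ ¬x2
  step 6: T ∧ ¬x2
  step 7: ¬x2

Answer: YES — reaches normal form ¬x2 in 7 ≤ 9 steps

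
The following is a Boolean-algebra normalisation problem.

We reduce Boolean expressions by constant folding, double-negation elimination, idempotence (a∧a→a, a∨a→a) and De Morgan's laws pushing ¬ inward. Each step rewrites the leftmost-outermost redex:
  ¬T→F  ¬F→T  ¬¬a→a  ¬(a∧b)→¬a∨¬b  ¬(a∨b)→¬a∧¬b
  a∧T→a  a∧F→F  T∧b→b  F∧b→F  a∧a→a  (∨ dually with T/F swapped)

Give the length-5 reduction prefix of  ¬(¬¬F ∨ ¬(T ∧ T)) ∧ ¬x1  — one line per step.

  start: ¬(¬¬F ∨ ¬(T ∧ T)) ∧ ¬x1
  →1  (¬¬¬F ∧ ¬¬(T ∧ T)) ∧ ¬x1
  →2  (¬F ∧ ¬¬(T ∧ T)) ∧ ¬x1
  →3  (T ∧ ¬¬(T ∧ T)) ∧ ¬x1
  →4  ¬¬(T ∧ T) ∧ ¬x1
  →5  (T ∧ T) ∧ ¬x1

Answer: after 5 steps: (T ∧ T) ∧ ¬x1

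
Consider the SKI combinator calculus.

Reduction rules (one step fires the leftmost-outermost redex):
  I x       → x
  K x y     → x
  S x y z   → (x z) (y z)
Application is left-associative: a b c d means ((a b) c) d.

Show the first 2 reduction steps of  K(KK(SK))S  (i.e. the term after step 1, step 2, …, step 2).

  start: K(KK(SK))S
  step 1: KK(SK)
  step 2: K

Answer: after 2 steps: K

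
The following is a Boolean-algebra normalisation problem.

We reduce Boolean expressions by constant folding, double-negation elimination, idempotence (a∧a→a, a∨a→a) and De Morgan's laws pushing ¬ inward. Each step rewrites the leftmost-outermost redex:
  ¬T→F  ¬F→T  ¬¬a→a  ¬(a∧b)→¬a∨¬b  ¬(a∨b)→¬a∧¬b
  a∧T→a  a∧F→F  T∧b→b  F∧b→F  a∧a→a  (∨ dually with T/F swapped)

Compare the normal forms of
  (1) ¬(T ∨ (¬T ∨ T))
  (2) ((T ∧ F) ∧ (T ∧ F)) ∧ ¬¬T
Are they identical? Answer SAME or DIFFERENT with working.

Term A:
  start: ¬(T ∨ (¬T ∨ T))
  step 1: ¬T ∧ ¬(¬T ∨ T)
  step 2: F ∧ ¬(¬T ∨ T)
  step 3: F

Term B:
  start: ((T ∧ F) ∧ (T ∧ F)) ∧ ¬¬T
  step 1: (T ∧ F) ∧ ¬¬T
  step 2: F ∧ ¬¬T
  step 3: F

Answer: SAME — A ⇓ F, B ⇓ F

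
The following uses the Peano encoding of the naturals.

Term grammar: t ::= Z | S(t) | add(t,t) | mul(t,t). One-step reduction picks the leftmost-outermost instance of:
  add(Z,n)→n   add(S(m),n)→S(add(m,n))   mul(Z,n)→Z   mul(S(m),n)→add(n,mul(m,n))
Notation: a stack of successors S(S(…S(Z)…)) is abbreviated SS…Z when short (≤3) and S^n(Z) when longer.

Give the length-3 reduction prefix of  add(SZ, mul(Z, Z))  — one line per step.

Answer: after 3 steps: SZ

Reduction:
  start: add(SZ, mul(Z, Z))
  step 1: S(add(Z, mul(Z, Z)))
  step 2: S(mul(Z, Z))
  step 3: SZ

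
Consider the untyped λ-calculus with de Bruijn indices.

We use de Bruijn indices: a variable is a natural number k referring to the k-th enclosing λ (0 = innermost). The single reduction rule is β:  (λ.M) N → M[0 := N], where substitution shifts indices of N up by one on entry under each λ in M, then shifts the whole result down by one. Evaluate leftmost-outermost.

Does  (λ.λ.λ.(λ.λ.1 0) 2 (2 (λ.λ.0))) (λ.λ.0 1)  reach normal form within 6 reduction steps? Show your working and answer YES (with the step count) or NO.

Answer: YES — reaches normal form λ.λ.λ.0 (λ.0 (λ.λ.0)) in 5 ≤ 6 steps

Working:
  start: (λ.λ.λ.(λ.λ.1 0) 2 (2 (λ.λ.0))) (λ.λ.0 1)
  [1] λ.λ.(λ.λ.1 0) (λ.λ.0 1) ((λ.λ.0 1) (λ.λ.0))
  [2] λ.λ.(λ.(λ.λ.0 1) 0) ((λ.λ.0 1) (λ.λ.0))
  [3] λ.λ.(λ.λ.0 1) ((λ.λ.0 1) (λ.λ.0))
  [4] λ.λ.λ.0 ((λ.λ.0 1) (λ.λ.0))
  [5] λ.λ.λ.0 (λ.0 (λ.λ.0))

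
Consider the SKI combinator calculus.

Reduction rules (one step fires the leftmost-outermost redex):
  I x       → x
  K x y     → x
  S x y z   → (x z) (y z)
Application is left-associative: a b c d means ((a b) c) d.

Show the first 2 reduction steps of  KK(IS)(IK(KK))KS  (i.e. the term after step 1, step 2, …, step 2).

Answer: after 2 steps: IK(KK)S

Derivation:
  start: KK(IS)(IK(KK))KS
  →1  K(IK(KK))KS
  →2  IK(KK)S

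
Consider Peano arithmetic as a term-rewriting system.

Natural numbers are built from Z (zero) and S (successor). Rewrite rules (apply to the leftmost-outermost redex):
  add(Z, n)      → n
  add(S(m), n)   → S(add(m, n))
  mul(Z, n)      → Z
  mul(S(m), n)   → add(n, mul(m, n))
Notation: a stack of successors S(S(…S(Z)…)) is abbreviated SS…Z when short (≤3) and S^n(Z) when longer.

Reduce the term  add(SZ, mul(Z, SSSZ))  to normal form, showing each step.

  start: add(SZ, mul(Z, SSSZ))
  →1  S(add(Z, mul(Z, SSSZ)))
  →2  S(mul(Z, SSSZ))
  →3  SZ

Answer: normal form = SZ  (in 3 steps)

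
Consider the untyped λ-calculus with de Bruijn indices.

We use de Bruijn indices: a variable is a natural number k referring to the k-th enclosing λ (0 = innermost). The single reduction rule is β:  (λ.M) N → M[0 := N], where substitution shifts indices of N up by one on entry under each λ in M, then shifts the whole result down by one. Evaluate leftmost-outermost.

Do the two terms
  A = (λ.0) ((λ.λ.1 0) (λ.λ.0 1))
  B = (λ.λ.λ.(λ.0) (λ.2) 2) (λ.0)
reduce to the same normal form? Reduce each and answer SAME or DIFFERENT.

Term A:
  start: (λ.0) ((λ.λ.1 0) (λ.λ.0 1))
  →1  (λ.λ.1 0) (λ.λ.0 1)
  →2  λ.(λ.λ.0 1) 0
  →3  λ.λ.0 1

Term B:
  start: (λ.λ.λ.(λ.0) (λ.2) 2) (λ.0)
  →1  λ.λ.(λ.0) (λ.2) (λ.0)
  →2  λ.λ.(λ.2) (λ.0)
  →3  λ.λ.1

Answer: DIFFERENT — A ⇓ λ.λ.0 1, B ⇓ λ.λ.1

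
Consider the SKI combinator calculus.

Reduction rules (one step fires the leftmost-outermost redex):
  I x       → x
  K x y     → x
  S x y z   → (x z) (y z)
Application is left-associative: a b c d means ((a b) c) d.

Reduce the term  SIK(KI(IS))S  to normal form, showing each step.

  start: SIK(KI(IS))S
  →1  I(KI(IS))(K(KI(IS)))S
  →2  KI(IS)(K(KI(IS)))S
  →3  I(K(KI(IS)))S
  →4  K(KI(IS))S
  →5  KI(IS)
  →6  I

Answer: normal form = I  (in 6 steps)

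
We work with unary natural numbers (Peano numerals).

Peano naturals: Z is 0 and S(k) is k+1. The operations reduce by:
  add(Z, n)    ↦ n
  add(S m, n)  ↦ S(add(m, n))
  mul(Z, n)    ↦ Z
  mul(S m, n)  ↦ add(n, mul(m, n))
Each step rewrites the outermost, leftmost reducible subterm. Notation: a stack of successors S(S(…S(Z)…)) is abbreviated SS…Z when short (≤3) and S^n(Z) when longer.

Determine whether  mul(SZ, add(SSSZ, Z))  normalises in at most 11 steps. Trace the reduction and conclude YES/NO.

  start: mul(SZ, add(SSSZ, Z))
  step 1: add(add(SSSZ, Z), mul(Z, add(SSSZ, Z)))
  step 2: add(S(add(SSZ, Z)), mul(Z, add(SSSZ, Z)))
  step 3: S(add(add(SSZ, Z), mul(Z, add(SSSZ, Z))))
  step 4: S(add(S(add(SZ, Z)), mul(Z, add(SSSZ, Z))))
  step 5: S(S(add(add(SZ, Z), mul(Z, add(SSSZ, Z)))))
  step 6: S(S(add(S(add(Z, Z)), mul(Z, add(SSSZ, Z)))))
  step 7: S(S(S(add(add(Z, Z), mul(Z, add(SSSZ, Z))))))
  step 8: S(S(S(add(Z, mul(Z, add(SSSZ, Z))))))
  step 9: S(S(S(mul(Z, add(SSSZ, Z)))))
  step 10: SSSZ

Answer: YES — reaches normal form SSSZ in 10 ≤ 11 steps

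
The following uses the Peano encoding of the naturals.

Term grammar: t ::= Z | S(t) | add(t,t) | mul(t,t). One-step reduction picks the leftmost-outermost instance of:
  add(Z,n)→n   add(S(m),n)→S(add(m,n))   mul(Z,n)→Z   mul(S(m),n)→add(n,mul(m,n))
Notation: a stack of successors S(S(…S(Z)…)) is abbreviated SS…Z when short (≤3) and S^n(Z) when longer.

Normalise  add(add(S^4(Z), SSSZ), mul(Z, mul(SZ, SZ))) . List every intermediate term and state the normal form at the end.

Answer: normal form = S^7(Z)  (in 14 steps)

Derivation:
  start: add(add(S^4(Z), SSSZ), mul(Z, mul(SZ, SZ)))
  →1  add(S(add(SSSZ, SSSZ)), mul(Z, mul(SZ, SZ)))
  →2  S(add(add(SSSZ, SSSZ), mul(Z, mul(SZ, SZ))))
  →3  S(add(S(add(SSZ, SSSZ)), mul(Z, mul(SZ, SZ))))
  →4  S(S(add(add(SSZ, SSSZ), mul(Z, mul(SZ, SZ)))))
  →5  S(S(add(S(add(SZ, SSSZ)), mul(Z, mul(SZ, SZ)))))
  →6  S(S(S(add(add(SZ, SSSZ), mul(Z, mul(SZ, SZ))))))
  →7  S(S(S(add(S(add(Z, SSSZ)), mul(Z, mul(SZ, SZ))))))
  →8  S(S(S(S(add(add(Z, SSSZ), mul(Z, mul(SZ, SZ)))))))
  →9  S(S(S(S(add(SSSZ, mul(Z, mul(SZ, SZ)))))))
  →10  S(S(S(S(S(add(SSZ, mul(Z, mul(SZ, SZ))))))))
  →11  S(S(S(S(S(S(add(SZ, mul(Z, mul(SZ, SZ)))))))))
  →12  S(S(S(S(S(S(S(add(Z, mul(Z, mul(SZ, SZ))))))))))
  →13  S(S(S(S(S(S(S(mul(Z, mul(SZ, SZ)))))))))
  →14  S^7(Z)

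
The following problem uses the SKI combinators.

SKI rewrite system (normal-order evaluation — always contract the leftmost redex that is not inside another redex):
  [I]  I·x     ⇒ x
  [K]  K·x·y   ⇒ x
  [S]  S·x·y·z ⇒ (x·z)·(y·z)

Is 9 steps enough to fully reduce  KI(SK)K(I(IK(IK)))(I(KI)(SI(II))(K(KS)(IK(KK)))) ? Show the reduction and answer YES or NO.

  start: KI(SK)K(I(IK(IK)))(I(KI)(SI(II))(K(KS)(IK(KK))))
  step 1: IK(I(IK(IK)))(I(KI)(SI(II))(K(KS)(IK(KK))))
  step 2: K(I(IK(IK)))(I(KI)(SI(II))(K(KS)(IK(KK))))
  step 3: I(IK(IK))
  step 4: IK(IK)
  step 5: K(IK)
  step 6: KK

Answer: YES — reaches normal form KK in 6 ≤ 9 steps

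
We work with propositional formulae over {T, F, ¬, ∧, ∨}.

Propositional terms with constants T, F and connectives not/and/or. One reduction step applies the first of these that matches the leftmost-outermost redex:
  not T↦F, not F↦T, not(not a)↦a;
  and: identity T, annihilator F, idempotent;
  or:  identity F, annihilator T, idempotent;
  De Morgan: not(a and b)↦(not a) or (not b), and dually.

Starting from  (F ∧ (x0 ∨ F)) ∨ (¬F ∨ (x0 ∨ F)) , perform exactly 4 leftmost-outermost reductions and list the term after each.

  start: (F ∧ (x0 ∨ F)) ∨ (¬F ∨ (x0 ∨ F))
  [1] F ∨ (¬F ∨ (x0 ∨ F))
  [2] ¬F ∨ (x0 ∨ F)
  [3] T ∨ (x0 ∨ F)
  [4] T

Answer: after 4 steps: T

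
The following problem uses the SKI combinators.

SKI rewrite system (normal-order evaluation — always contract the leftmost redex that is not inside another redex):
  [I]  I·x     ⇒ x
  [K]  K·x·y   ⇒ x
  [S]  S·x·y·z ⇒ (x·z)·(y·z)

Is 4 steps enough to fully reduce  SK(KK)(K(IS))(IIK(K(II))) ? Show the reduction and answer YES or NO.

  start: SK(KK)(K(IS))(IIK(K(II)))
  →1  K(K(IS))(KK(K(IS)))(IIK(K(II)))
  →2  K(IS)(IIK(K(II)))
  →3  IS
  →4  S

Answer: YES — reaches normal form S in 4 ≤ 4 steps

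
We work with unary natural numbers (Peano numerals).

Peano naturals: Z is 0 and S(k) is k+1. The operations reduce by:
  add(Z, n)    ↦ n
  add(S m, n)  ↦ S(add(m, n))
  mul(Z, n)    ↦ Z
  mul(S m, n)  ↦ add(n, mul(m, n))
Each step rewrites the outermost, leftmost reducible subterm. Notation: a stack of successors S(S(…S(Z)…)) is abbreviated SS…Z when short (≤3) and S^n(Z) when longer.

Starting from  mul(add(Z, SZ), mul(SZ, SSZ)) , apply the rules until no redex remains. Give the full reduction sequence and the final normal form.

  start: mul(add(Z, SZ), mul(SZ, SSZ))
  [1] mul(SZ, mul(SZ, SSZ))
  [2] add(mul(SZ, SSZ), mul(Z, mul(SZ, SSZ)))
  [3] add(add(SSZ, mul(Z, SSZ)), mul(Z, mul(SZ, SSZ)))
  [4] add(S(add(SZ, mul(Z, SSZ))), mul(Z, mul(SZ, SSZ)))
  [5] S(add(add(SZ, mul(Z, SSZ)), mul(Z, mul(SZ, SSZ))))
  [6] S(add(S(add(Z, mul(Z, SSZ))), mul(Z, mul(SZ, SSZ))))
  [7] S(S(add(add(Z, mul(Z, SSZ)), mul(Z, mul(SZ, SSZ)))))
  [8] S(S(add(mul(Z, SSZ), mul(Z, mul(SZ, SSZ)))))
  [9] S(S(add(Z, mul(Z, mul(SZ, SSZ)))))
  [10] S(S(mul(Z, mul(SZ, SSZ))))
  [11] SSZ

Answer: normal form = SSZ  (in 11 steps)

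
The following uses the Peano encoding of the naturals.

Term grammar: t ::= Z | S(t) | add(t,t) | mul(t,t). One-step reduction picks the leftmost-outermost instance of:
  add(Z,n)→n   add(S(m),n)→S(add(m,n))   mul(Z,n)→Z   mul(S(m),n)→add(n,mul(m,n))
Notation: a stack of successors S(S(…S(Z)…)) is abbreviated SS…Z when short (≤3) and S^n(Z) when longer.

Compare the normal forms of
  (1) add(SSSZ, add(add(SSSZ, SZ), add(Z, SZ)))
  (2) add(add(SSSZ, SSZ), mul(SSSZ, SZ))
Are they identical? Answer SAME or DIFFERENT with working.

Answer: SAME — A ⇓ S^8(Z), B ⇓ S^8(Z)

Working:
Term A:
  start: add(SSSZ, add(add(SSSZ, SZ), add(Z, SZ)))
  step 1: S(add(SSZ, add(add(SSSZ, SZ), add(Z, SZ))))
  step 2: S(S(add(SZ, add(add(SSSZ, SZ), add(Z, SZ)))))
  step 3: S(S(S(add(Z, add(add(SSSZ, SZ), add(Z, SZ))))))
  step 4: S(S(S(add(add(SSSZ, SZ), add(Z, SZ)))))
  step 5: S(S(S(add(S(add(SSZ, SZ)), add(Z, SZ)))))
  step 6: S(S(S(S(add(add(SSZ, SZ), add(Z, SZ))))))
  step 7: S(S(S(S(add(S(add(SZ, SZ)), add(Z, SZ))))))
  step 8: S(S(S(S(S(add(add(SZ, SZ), add(Z, SZ)))))))
  step 9: S(S(S(S(S(add(S(add(Z, SZ)), add(Z, SZ)))))))
  step 10: S(S(S(S(S(S(add(add(Z, SZ), add(Z, SZ))))))))
  step 11: S(S(S(S(S(S(add(SZ, add(Z, SZ))))))))
  step 12: S(S(S(S(S(S(S(add(Z, add(Z, SZ)))))))))
  step 13: S(S(S(S(S(S(S(add(Z, SZ))))))))
  step 14: S^8(Z)

Term B:
  start: add(add(SSSZ, SSZ), mul(SSSZ, SZ))
  step 1: add(S(add(SSZ, SSZ)), mul(SSSZ, SZ))
  step 2: S(add(add(SSZ, SSZ), mul(SSSZ, SZ)))
  step 3: S(add(S(add(SZ, SSZ)), mul(SSSZ, SZ)))
  step 4: S(S(add(add(SZ, SSZ), mul(SSSZ, SZ))))
  step 5: S(S(add(S(add(Z, SSZ)), mul(SSSZ, SZ))))
  step 6: S(S(S(add(add(Z, SSZ), mul(SSSZ, SZ)))))
  step 7: S(S(S(add(SSZ, mul(SSSZ, SZ)))))
  step 8: S(S(S(S(add(SZ, mul(SSSZ, SZ))))))
  step 9: S(S(S(S(S(add(Z, mul(SSSZ, SZ)))))))
  step 10: S(S(S(S(S(mul(SSSZ, SZ))))))
  step 11: S(S(S(S(S(add(SZ, mul(SSZ, SZ)))))))
  step 12: S(S(S(S(S(S(add(Z, mul(SSZ, SZ))))))))
  step 13: S(S(S(S(S(S(mul(SSZ, SZ)))))))
  step 14: S(S(S(S(S(S(add(SZ, mul(SZ, SZ))))))))
  step 15: S(S(S(S(S(S(S(add(Z, mul(SZ, SZ)))))))))
  step 16: S(S(S(S(S(S(S(mul(SZ, SZ))))))))
  step 17: S(S(S(S(S(S(S(add(SZ, mul(Z, SZ)))))))))
  step 18: S(S(S(S(S(S(S(S(add(Z, mul(Z, SZ))))))))))
  step 19: S(S(S(S(S(S(S(S(mul(Z, SZ)))))))))
  step 20: S^8(Z)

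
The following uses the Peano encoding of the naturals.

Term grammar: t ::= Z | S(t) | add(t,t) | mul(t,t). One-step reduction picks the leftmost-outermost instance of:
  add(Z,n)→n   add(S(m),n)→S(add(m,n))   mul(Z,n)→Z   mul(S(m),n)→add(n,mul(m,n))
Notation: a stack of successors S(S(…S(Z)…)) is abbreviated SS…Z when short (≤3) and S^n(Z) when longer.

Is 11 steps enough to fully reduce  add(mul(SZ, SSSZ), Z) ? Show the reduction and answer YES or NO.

Answer: YES — reaches normal form SSSZ in 10 ≤ 11 steps

Reduction:
  start: add(mul(SZ, SSSZ), Z)
  step 1: add(add(SSSZ, mul(Z, SSSZ)), Z)
  step 2: add(S(add(SSZ, mul(Z, SSSZ))), Z)
  step 3: S(add(add(SSZ, mul(Z, SSSZ)), Z))
  step 4: S(add(S(add(SZ, mul(Z, SSSZ))), Z))
  step 5: S(S(add(add(SZ, mul(Z, SSSZ)), Z)))
  step 6: S(S(add(S(add(Z, mul(Z, SSSZ))), Z)))
  step 7: S(S(S(add(add(Z, mul(Z, SSSZ)), Z))))
  step 8: S(S(S(add(mul(Z, SSSZ), Z))))
  step 9: S(S(S(add(Z, Z))))
  step 10: SSSZ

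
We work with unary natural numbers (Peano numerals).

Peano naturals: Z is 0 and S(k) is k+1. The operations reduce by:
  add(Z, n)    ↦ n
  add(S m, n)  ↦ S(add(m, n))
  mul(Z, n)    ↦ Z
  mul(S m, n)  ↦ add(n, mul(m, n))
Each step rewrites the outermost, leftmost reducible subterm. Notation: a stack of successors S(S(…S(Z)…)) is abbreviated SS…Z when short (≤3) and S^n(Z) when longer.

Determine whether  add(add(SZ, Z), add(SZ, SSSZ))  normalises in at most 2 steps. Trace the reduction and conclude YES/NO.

Answer: NO — after 2 steps the term is S(add(add(Z, Z), add(SZ, SSSZ))), not yet normal

Reduction:
  start: add(add(SZ, Z), add(SZ, SSSZ))
  [1] add(S(add(Z, Z)), add(SZ, SSSZ))
  [2] S(add(add(Z, Z), add(SZ, SSSZ)))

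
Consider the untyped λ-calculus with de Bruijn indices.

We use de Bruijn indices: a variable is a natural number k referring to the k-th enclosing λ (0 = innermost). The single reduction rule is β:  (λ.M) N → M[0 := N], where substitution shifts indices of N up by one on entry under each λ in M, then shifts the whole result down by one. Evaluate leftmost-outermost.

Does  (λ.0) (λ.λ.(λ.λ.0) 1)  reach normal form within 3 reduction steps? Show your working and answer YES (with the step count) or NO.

Answer: YES — reaches normal form λ.λ.λ.0 in 2 ≤ 3 steps

Working:
  start: (λ.0) (λ.λ.(λ.λ.0) 1)
  step 1: λ.λ.(λ.λ.0) 1
  step 2: λ.λ.λ.0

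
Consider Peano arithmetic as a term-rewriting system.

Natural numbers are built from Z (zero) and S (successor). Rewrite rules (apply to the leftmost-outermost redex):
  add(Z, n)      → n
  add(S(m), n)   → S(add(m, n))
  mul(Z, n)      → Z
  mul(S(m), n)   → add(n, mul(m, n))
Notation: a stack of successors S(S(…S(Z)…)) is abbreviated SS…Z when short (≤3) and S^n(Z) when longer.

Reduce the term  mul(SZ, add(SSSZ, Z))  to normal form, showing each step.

Answer: normal form = SSSZ  (in 10 steps)

Working:
  start: mul(SZ, add(SSSZ, Z))
  →1  add(add(SSSZ, Z), mul(Z, add(SSSZ, Z)))
  →2  add(S(add(SSZ, Z)), mul(Z, add(SSSZ, Z)))
  →3  S(add(add(SSZ, Z), mul(Z, add(SSSZ, Z))))
  →4  S(add(S(add(SZ, Z)), mul(Z, add(SSSZ, Z))))
  →5  S(S(add(add(SZ, Z), mul(Z, add(SSSZ, Z)))))
  →6  S(S(add(S(add(Z, Z)), mul(Z, add(SSSZ, Z)))))
  →7  S(S(S(add(add(Z, Z), mul(Z, add(SSSZ, Z))))))
  →8  S(S(S(add(Z, mul(Z, add(SSSZ, Z))))))
  →9  S(S(S(mul(Z, add(SSSZ, Z)))))
  →10  SSSZ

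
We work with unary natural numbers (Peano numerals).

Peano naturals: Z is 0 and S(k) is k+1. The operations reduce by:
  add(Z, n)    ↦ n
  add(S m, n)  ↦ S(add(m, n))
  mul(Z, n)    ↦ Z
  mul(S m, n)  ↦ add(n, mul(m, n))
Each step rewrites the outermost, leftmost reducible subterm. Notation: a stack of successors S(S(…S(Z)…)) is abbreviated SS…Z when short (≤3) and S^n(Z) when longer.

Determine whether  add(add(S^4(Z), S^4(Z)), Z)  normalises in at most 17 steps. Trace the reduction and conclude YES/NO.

Answer: YES — reaches normal form S^8(Z) in 14 ≤ 17 steps

Reduction:
  start: add(add(S^4(Z), S^4(Z)), Z)
  [1] add(S(add(SSSZ, S^4(Z))), Z)
  [2] S(add(add(SSSZ, S^4(Z)), Z))
  [3] S(add(S(add(SSZ, S^4(Z))), Z))
  [4] S(S(add(add(SSZ, S^4(Z)), Z)))
  [5] S(S(add(S(add(SZ, S^4(Z))), Z)))
  [6] S(S(S(add(add(SZ, S^4(Z)), Z))))
  [7] S(S(S(add(S(add(Z, S^4(Z))), Z))))
  [8] S(S(S(S(add(add(Z, S^4(Z)), Z)))))
  [9] S(S(S(S(add(S^4(Z), Z)))))
  [10] S(S(S(S(S(add(SSSZ, Z))))))
  [11] S(S(S(S(S(S(add(SSZ, Z)))))))
  [12] S(S(S(S(S(S(S(add(SZ, Z))))))))
  [13] S(S(S(S(S(S(S(S(add(Z, Z)))))))))
  [14] S^8(Z)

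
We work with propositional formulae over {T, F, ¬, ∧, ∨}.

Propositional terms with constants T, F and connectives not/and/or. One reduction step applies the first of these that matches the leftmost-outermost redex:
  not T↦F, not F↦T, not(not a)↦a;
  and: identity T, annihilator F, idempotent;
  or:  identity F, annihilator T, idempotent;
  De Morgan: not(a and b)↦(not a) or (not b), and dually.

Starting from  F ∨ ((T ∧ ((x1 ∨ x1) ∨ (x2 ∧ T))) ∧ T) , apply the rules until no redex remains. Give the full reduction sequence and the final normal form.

Answer: normal form = x1 ∨ x2  (in 5 steps)

Derivation:
  start: F ∨ ((T ∧ ((x1 ∨ x1) ∨ (x2 ∧ T))) ∧ T)
  step 1: (T ∧ ((x1 ∨ x1) ∨ (x2 ∧ T))) ∧ T
  step 2: T ∧ ((x1 ∨ x1) ∨ (x2 ∧ T))
  step 3: (x1 ∨ x1) ∨ (x2 ∧ T)
  step 4: x1 ∨ (x2 ∧ T)
  step 5: x1 ∨ x2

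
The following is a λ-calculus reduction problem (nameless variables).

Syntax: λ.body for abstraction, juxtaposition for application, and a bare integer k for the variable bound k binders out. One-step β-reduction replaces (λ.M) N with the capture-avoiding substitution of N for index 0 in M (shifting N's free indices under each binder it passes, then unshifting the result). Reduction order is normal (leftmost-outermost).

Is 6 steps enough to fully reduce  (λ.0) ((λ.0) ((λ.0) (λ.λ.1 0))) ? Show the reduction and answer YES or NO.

Answer: YES — reaches normal form λ.λ.1 0 in 3 ≤ 6 steps

Reduction:
  start: (λ.0) ((λ.0) ((λ.0) (λ.λ.1 0)))
  →1  (λ.0) ((λ.0) (λ.λ.1 0))
  →2  (λ.0) (λ.λ.1 0)
  →3  λ.λ.1 0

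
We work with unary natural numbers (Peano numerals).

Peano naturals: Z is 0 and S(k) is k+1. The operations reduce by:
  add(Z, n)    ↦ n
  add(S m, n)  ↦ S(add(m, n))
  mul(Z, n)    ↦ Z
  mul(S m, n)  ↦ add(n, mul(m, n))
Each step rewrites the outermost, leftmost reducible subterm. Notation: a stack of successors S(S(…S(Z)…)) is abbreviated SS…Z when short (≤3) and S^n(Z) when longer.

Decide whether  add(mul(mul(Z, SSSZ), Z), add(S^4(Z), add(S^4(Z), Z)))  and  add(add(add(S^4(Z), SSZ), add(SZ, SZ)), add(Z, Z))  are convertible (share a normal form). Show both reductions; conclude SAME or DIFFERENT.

Term A:
  start: add(mul(mul(Z, SSSZ), Z), add(S^4(Z), add(S^4(Z), Z)))
  step 1: add(mul(Z, Z), add(S^4(Z), add(S^4(Z), Z)))
  step 2: add(Z, add(S^4(Z), add(S^4(Z), Z)))
  step 3: add(S^4(Z), add(S^4(Z), Z))
  step 4: S(add(SSSZ, add(S^4(Z), Z)))
  step 5: S(S(add(SSZ, add(S^4(Z), Z))))
  step 6: S(S(S(add(SZ, add(S^4(Z), Z)))))
  step 7: S(S(S(S(add(Z, add(S^4(Z), Z))))))
  step 8: S(S(S(S(add(S^4(Z), Z)))))
  step 9: S(S(S(S(S(add(SSSZ, Z))))))
  step 10: S(S(S(S(S(S(add(SSZ, Z)))))))
  step 11: S(S(S(S(S(S(S(add(SZ, Z))))))))
  step 12: S(S(S(S(S(S(S(S(add(Z, Z)))))))))
  step 13: S^8(Z)

Term B:
  start: add(add(add(S^4(Z), SSZ), add(SZ, SZ)), add(Z, Z))
  step 1: add(add(S(add(SSSZ, SSZ)), add(SZ, SZ)), add(Z, Z))
  step 2: add(S(add(add(SSSZ, SSZ), add(SZ, SZ))), add(Z, Z))
  step 3: S(add(add(add(SSSZ, SSZ), add(SZ, SZ)), add(Z, Z)))
  step 4: S(add(add(S(add(SSZ, SSZ)), add(SZ, SZ)), add(Z, Z)))
  step 5: S(add(S(add(add(SSZ, SSZ), add(SZ, SZ))), add(Z, Z)))
  step 6: S(S(add(add(add(SSZ, SSZ), add(SZ, SZ)), add(Z, Z))))
  step 7: S(S(add(add(S(add(SZ, SSZ)), add(SZ, SZ)), add(Z, Z))))
  step 8: S(S(add(S(add(add(SZ, SSZ), add(SZ, SZ))), add(Z, Z))))
  step 9: S(S(S(add(add(add(SZ, SSZ), add(SZ, SZ)), add(Z, Z)))))
  step 10: S(S(S(add(add(S(add(Z, SSZ)), add(SZ, SZ)), add(Z, Z)))))
  step 11: S(S(S(add(S(add(add(Z, SSZ), add(SZ, SZ))), add(Z, Z)))))
  step 12: S(S(S(S(add(add(add(Z, SSZ), add(SZ, SZ)), add(Z, Z))))))
  step 13: S(S(S(S(add(add(SSZ, add(SZ, SZ)), add(Z, Z))))))
  step 14: S(S(S(S(add(S(add(SZ, add(SZ, SZ))), add(Z, Z))))))
  step 15: S(S(S(S(S(add(add(SZ, add(SZ, SZ)), add(Z, Z)))))))
  step 16: S(S(S(S(S(add(S(add(Z, add(SZ, SZ))), add(Z, Z)))))))
  step 17: S(S(S(S(S(S(add(add(Z, add(SZ, SZ)), add(Z, Z))))))))
  step 18: S(S(S(S(S(S(add(add(SZ, SZ), add(Z, Z))))))))
  step 19: S(S(S(S(S(S(add(S(add(Z, SZ)), add(Z, Z))))))))
  step 20: S(S(S(S(S(S(S(add(add(Z, SZ), add(Z, Z)))))))))
  step 21: S(S(S(S(S(S(S(add(SZ, add(Z, Z)))))))))
  step 22: S(S(S(S(S(S(S(S(add(Z, add(Z, Z))))))))))
  step 23: S(S(S(S(S(S(S(S(add(Z, Z)))))))))
  step 24: S^8(Z)

Answer: SAME — A ⇓ S^8(Z), B ⇓ S^8(Z)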